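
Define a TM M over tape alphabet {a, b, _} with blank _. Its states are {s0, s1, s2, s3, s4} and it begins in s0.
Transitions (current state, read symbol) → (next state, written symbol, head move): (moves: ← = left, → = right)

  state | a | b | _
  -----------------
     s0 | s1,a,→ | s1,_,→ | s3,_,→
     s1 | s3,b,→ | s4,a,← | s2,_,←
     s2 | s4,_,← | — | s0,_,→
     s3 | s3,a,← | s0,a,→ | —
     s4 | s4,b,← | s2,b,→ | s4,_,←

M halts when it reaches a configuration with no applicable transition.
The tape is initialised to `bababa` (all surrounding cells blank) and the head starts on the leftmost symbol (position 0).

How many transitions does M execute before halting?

8

s0 | [b]ababa   read b → write _, move →, go to s1
s1 | _[a]baba   read a → write b, move →, go to s3
s3 | _b[b]aba   read b → write a, move →, go to s0
s0 | _ba[a]ba   read a → write a, move →, go to s1
s1 | _baa[b]a   read b → write a, move ←, go to s4
s4 | _ba[a]aa   read a → write b, move ←, go to s4
s4 | _b[a]baa   read a → write b, move ←, go to s4
s4 | _[b]bbaa   read b → write b, move →, go to s2
s2 | _b[b]baa
M halts after 8 transitions.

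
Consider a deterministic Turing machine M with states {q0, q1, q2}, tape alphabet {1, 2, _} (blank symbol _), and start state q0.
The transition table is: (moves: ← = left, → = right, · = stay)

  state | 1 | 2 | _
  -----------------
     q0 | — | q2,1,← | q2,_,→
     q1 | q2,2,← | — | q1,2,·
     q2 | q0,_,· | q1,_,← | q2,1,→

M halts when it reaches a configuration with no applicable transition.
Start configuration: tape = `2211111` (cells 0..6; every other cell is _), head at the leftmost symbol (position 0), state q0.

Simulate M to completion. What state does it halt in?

state=q0 head=0 tape=_[2]211111   (q0,2)→(q2,1,←)
state=q2 head=-1 tape=[_]1211111   (q2,_)→(q2,1,→)
state=q2 head=0 tape=1[1]211111   (q2,1)→(q0,_,·)
state=q0 head=0 tape=1[_]211111   (q0,_)→(q2,_,→)
state=q2 head=1 tape=1_[2]11111   (q2,2)→(q1,_,←)
state=q1 head=0 tape=1[_]_11111   (q1,_)→(q1,2,·)
state=q1 head=0 tape=1[2]_11111
No transition is defined for (q1, 2); M halts in state q1.

q1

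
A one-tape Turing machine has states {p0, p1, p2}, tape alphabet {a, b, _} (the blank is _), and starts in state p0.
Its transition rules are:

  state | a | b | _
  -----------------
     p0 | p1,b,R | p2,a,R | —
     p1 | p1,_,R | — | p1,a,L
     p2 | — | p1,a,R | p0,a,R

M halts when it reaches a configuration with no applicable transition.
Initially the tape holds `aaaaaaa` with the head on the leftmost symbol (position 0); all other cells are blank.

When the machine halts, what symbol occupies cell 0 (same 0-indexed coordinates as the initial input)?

b

state=p0 head=0 tape=[a]aaaaaa_   (p0,a)→(p1,b,R)
state=p1 head=1 tape=b[a]aaaaa_   (p1,a)→(p1,_,R)
state=p1 head=2 tape=b_[a]aaaa_   (p1,a)→(p1,_,R)
state=p1 head=3 tape=b__[a]aaa_   (p1,a)→(p1,_,R)
state=p1 head=4 tape=b___[a]aa_   (p1,a)→(p1,_,R)
state=p1 head=5 tape=b____[a]a_   (p1,a)→(p1,_,R)
state=p1 head=6 tape=b_____[a]_   (p1,a)→(p1,_,R)
state=p1 head=7 tape=b______[_]   (p1,_)→(p1,a,L)
state=p1 head=6 tape=b_____[_]a   (p1,_)→(p1,a,L)
state=p1 head=5 tape=b____[_]aa   (p1,_)→(p1,a,L)
state=p1 head=4 tape=b___[_]aaa   (p1,_)→(p1,a,L)
state=p1 head=3 tape=b__[_]aaaa   (p1,_)→(p1,a,L)
state=p1 head=2 tape=b_[_]aaaaa   (p1,_)→(p1,a,L)
state=p1 head=1 tape=b[_]aaaaaa   (p1,_)→(p1,a,L)
state=p1 head=0 tape=[b]aaaaaaa
Cell 0 holds b when M halts.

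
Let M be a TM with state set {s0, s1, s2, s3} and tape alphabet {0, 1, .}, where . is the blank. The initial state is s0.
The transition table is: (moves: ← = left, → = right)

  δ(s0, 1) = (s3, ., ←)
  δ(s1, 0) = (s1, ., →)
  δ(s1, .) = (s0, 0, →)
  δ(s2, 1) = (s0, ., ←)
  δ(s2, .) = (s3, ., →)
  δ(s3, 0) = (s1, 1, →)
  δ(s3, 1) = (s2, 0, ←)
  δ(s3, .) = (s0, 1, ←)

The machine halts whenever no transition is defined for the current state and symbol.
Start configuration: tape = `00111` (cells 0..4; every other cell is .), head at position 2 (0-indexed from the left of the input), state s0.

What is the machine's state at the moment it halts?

s0 | 00[1]11.   read 1 → write ., move ←, go to s3
s3 | 0[0].11.   read 0 → write 1, move →, go to s1
s1 | 01[.]11.   read . → write 0, move →, go to s0
s0 | 010[1]1.   read 1 → write ., move ←, go to s3
s3 | 01[0].1.   read 0 → write 1, move →, go to s1
s1 | 011[.]1.   read . → write 0, move →, go to s0
s0 | 0110[1].   read 1 → write ., move ←, go to s3
s3 | 011[0]..   read 0 → write 1, move →, go to s1
s1 | 0111[.].   read . → write 0, move →, go to s0
s0 | 01110[.]
No transition is defined for (s0, .); M halts in state s0.

s0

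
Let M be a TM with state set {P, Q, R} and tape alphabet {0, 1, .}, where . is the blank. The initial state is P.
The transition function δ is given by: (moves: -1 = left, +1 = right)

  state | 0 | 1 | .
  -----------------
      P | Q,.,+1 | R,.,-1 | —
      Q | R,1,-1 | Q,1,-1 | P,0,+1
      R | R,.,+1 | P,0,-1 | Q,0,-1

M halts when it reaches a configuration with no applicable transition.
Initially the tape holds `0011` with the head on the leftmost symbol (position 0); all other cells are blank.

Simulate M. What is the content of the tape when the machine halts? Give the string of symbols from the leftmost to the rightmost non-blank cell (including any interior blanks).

0000.0

state=P head=0 tape=.[0]011..   (P,0)→(Q,.,+1)
state=Q head=1 tape=..[0]11..   (Q,0)→(R,1,-1)
state=R head=0 tape=.[.]111..   (R,.)→(Q,0,-1)
state=Q head=-1 tape=[.]0111..   (Q,.)→(P,0,+1)
state=P head=0 tape=0[0]111..   (P,0)→(Q,.,+1)
state=Q head=1 tape=0.[1]11..   (Q,1)→(Q,1,-1)
state=Q head=0 tape=0[.]111..   (Q,.)→(P,0,+1)
state=P head=1 tape=00[1]11..   (P,1)→(R,.,-1)
state=R head=0 tape=0[0].11..   (R,0)→(R,.,+1)
state=R head=1 tape=0.[.]11..   (R,.)→(Q,0,-1)
state=Q head=0 tape=0[.]011..   (Q,.)→(P,0,+1)
state=P head=1 tape=00[0]11..   (P,0)→(Q,.,+1)
state=Q head=2 tape=00.[1]1..   (Q,1)→(Q,1,-1)
state=Q head=1 tape=00[.]11..   (Q,.)→(P,0,+1)
state=P head=2 tape=000[1]1..   (P,1)→(R,.,-1)
state=R head=1 tape=00[0].1..   (R,0)→(R,.,+1)
state=R head=2 tape=00.[.]1..   (R,.)→(Q,0,-1)
state=Q head=1 tape=00[.]01..   (Q,.)→(P,0,+1)
state=P head=2 tape=000[0]1..   (P,0)→(Q,.,+1)
state=Q head=3 tape=000.[1]..   (Q,1)→(Q,1,-1)
state=Q head=2 tape=000[.]1..   (Q,.)→(P,0,+1)
state=P head=3 tape=0000[1]..   (P,1)→(R,.,-1)
state=R head=2 tape=000[0]...   (R,0)→(R,.,+1)
state=R head=3 tape=000.[.]..   (R,.)→(Q,0,-1)
state=Q head=2 tape=000[.]0..   (Q,.)→(P,0,+1)
state=P head=3 tape=0000[0]..   (P,0)→(Q,.,+1)
state=Q head=4 tape=0000.[.].   (Q,.)→(P,0,+1)
state=P head=5 tape=0000.0[.]
The non-blank tape span at halt is 0000.0.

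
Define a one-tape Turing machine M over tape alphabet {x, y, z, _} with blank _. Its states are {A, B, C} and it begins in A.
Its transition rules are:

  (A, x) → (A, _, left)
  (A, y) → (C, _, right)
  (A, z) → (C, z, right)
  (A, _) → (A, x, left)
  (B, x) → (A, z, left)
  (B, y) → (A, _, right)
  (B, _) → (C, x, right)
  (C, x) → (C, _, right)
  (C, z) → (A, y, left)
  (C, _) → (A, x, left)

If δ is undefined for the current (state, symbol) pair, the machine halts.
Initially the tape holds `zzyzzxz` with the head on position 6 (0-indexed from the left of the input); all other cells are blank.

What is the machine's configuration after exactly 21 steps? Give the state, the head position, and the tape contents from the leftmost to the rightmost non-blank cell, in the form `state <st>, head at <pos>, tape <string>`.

A | zzyzzx[z]____   read z → write z, move right, go to C
C | zzyzzxz[_]___   read _ → write x, move left, go to A
A | zzyzzx[z]x___   read z → write z, move right, go to C
C | zzyzzxz[x]___   read x → write _, move right, go to C
C | zzyzzxz_[_]__   read _ → write x, move left, go to A
A | zzyzzxz[_]x__   read _ → write x, move left, go to A
A | zzyzzx[z]xx__   read z → write z, move right, go to C
C | zzyzzxz[x]x__   read x → write _, move right, go to C
C | zzyzzxz_[x]__   read x → write _, move right, go to C
C | zzyzzxz__[_]_   read _ → write x, move left, go to A
A | zzyzzxz_[_]x_   read _ → write x, move left, go to A
A | zzyzzxz[_]xx_   read _ → write x, move left, go to A
A | zzyzzx[z]xxx_   read z → write z, move right, go to C
C | zzyzzxz[x]xx_   read x → write _, move right, go to C
C | zzyzzxz_[x]x_   read x → write _, move right, go to C
C | zzyzzxz__[x]_   read x → write _, move right, go to C
C | zzyzzxz___[_]   read _ → write x, move left, go to A
A | zzyzzxz__[_]x   read _ → write x, move left, go to A
A | zzyzzxz_[_]xx   read _ → write x, move left, go to A
A | zzyzzxz[_]xxx   read _ → write x, move left, go to A
A | zzyzzx[z]xxxx   read z → write z, move right, go to C
C | zzyzzxz[x]xxx
After 21 steps: state C, head at 7, tape zzyzzxzxxxx.

state C, head at 7, tape zzyzzxzxxxx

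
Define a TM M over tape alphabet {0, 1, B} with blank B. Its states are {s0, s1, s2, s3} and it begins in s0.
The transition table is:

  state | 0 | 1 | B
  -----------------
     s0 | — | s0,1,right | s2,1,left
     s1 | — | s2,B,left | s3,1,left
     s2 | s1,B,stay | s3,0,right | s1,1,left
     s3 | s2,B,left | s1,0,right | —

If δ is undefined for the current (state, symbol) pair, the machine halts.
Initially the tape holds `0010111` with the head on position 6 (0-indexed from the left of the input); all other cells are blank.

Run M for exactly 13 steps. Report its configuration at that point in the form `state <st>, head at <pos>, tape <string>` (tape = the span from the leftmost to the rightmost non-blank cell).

state s1, head at 5, tape 001001BB1

s0 | 001011[1]BB   read 1 → write 1, move right, go to s0
s0 | 0010111[B]B   read B → write 1, move left, go to s2
s2 | 001011[1]1B   read 1 → write 0, move right, go to s3
s3 | 0010110[1]B   read 1 → write 0, move right, go to s1
s1 | 00101100[B]   read B → write 1, move left, go to s3
s3 | 0010110[0]1   read 0 → write B, move left, go to s2
s2 | 001011[0]B1   read 0 → write B, move stay, go to s1
s1 | 001011[B]B1   read B → write 1, move left, go to s3
s3 | 00101[1]1B1   read 1 → write 0, move right, go to s1
s1 | 001010[1]B1   read 1 → write B, move left, go to s2
s2 | 00101[0]BB1   read 0 → write B, move stay, go to s1
s1 | 00101[B]BB1   read B → write 1, move left, go to s3
s3 | 0010[1]1BB1   read 1 → write 0, move right, go to s1
s1 | 00100[1]BB1
After 13 steps: state s1, head at 5, tape 001001BB1.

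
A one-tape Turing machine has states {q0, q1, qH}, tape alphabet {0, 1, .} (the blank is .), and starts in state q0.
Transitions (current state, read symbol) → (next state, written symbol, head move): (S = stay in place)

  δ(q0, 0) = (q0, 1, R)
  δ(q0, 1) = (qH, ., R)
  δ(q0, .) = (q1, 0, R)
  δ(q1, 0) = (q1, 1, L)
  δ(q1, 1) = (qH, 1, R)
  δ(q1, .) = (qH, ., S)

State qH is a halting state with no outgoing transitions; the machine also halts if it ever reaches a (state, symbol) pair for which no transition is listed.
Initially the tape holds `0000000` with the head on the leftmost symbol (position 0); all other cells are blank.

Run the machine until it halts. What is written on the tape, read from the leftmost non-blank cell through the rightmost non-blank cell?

state=q0 head=0 tape=[0]000000..   (q0,0)→(q0,1,R)
state=q0 head=1 tape=1[0]00000..   (q0,0)→(q0,1,R)
state=q0 head=2 tape=11[0]0000..   (q0,0)→(q0,1,R)
state=q0 head=3 tape=111[0]000..   (q0,0)→(q0,1,R)
state=q0 head=4 tape=1111[0]00..   (q0,0)→(q0,1,R)
state=q0 head=5 tape=11111[0]0..   (q0,0)→(q0,1,R)
state=q0 head=6 tape=111111[0]..   (q0,0)→(q0,1,R)
state=q0 head=7 tape=1111111[.].   (q0,.)→(q1,0,R)
state=q1 head=8 tape=11111110[.]   (q1,.)→(qH,.,S)
state=qH head=8 tape=11111110[.]
The non-blank tape span at halt is 11111110.

11111110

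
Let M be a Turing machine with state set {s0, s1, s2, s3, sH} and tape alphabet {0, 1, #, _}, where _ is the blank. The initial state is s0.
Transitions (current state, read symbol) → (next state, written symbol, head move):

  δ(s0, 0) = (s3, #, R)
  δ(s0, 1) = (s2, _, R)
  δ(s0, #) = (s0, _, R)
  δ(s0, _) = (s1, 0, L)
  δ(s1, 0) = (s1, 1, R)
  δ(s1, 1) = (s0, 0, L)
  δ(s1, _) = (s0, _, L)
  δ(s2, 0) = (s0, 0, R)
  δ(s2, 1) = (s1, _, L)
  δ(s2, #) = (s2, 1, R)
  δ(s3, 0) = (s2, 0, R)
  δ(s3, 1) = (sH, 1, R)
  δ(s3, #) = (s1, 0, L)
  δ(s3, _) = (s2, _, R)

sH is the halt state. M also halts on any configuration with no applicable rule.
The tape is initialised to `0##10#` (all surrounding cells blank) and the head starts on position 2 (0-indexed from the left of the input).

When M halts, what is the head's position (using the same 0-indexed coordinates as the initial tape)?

s0 | 0#[#]10#___   read # → write _, move R, go to s0
s0 | 0#_[1]0#___   read 1 → write _, move R, go to s2
s2 | 0#__[0]#___   read 0 → write 0, move R, go to s0
s0 | 0#__0[#]___   read # → write _, move R, go to s0
s0 | 0#__0_[_]__   read _ → write 0, move L, go to s1
s1 | 0#__0[_]0__   read _ → write _, move L, go to s0
s0 | 0#__[0]_0__   read 0 → write #, move R, go to s3
s3 | 0#__#[_]0__   read _ → write _, move R, go to s2
s2 | 0#__#_[0]__   read 0 → write 0, move R, go to s0
s0 | 0#__#_0[_]_   read _ → write 0, move L, go to s1
s1 | 0#__#_[0]0_   read 0 → write 1, move R, go to s1
s1 | 0#__#_1[0]_   read 0 → write 1, move R, go to s1
s1 | 0#__#_11[_]   read _ → write _, move L, go to s0
s0 | 0#__#_1[1]_   read 1 → write _, move R, go to s2
s2 | 0#__#_1_[_]
At halt the head is at cell 8.

8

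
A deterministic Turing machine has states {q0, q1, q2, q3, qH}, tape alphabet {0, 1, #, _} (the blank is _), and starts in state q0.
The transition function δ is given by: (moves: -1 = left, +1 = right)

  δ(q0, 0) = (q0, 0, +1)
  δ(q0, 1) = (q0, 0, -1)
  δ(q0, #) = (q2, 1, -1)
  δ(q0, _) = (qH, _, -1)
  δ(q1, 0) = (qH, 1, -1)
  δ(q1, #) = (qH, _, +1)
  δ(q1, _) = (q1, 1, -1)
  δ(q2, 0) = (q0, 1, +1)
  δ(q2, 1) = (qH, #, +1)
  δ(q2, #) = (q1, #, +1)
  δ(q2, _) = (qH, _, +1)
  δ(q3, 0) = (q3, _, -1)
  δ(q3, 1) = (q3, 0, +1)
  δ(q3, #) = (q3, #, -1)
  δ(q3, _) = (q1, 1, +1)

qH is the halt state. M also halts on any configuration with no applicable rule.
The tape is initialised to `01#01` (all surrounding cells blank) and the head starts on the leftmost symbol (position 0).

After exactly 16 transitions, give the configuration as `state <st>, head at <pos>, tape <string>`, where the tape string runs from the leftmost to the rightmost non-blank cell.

state=q0 head=0 tape=[0]1#01_   (q0,0)→(q0,0,+1)
state=q0 head=1 tape=0[1]#01_   (q0,1)→(q0,0,-1)
state=q0 head=0 tape=[0]0#01_   (q0,0)→(q0,0,+1)
state=q0 head=1 tape=0[0]#01_   (q0,0)→(q0,0,+1)
state=q0 head=2 tape=00[#]01_   (q0,#)→(q2,1,-1)
state=q2 head=1 tape=0[0]101_   (q2,0)→(q0,1,+1)
state=q0 head=2 tape=01[1]01_   (q0,1)→(q0,0,-1)
state=q0 head=1 tape=0[1]001_   (q0,1)→(q0,0,-1)
state=q0 head=0 tape=[0]0001_   (q0,0)→(q0,0,+1)
state=q0 head=1 tape=0[0]001_   (q0,0)→(q0,0,+1)
state=q0 head=2 tape=00[0]01_   (q0,0)→(q0,0,+1)
state=q0 head=3 tape=000[0]1_   (q0,0)→(q0,0,+1)
state=q0 head=4 tape=0000[1]_   (q0,1)→(q0,0,-1)
state=q0 head=3 tape=000[0]0_   (q0,0)→(q0,0,+1)
state=q0 head=4 tape=0000[0]_   (q0,0)→(q0,0,+1)
state=q0 head=5 tape=00000[_]   (q0,_)→(qH,_,-1)
state=qH head=4 tape=0000[0]_
After 16 steps: state qH, head at 4, tape 00000.

state qH, head at 4, tape 00000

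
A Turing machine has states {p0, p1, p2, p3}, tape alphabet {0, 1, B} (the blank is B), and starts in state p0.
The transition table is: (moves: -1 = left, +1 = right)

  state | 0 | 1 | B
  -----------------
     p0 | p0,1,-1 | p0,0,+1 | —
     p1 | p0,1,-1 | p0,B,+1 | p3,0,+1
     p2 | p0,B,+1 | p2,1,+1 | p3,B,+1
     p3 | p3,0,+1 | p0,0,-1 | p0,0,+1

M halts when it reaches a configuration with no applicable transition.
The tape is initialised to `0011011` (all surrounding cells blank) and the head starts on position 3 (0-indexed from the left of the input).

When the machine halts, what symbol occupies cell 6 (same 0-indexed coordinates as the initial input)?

p0 | 001[1]011B   read 1 → write 0, move +1, go to p0
p0 | 0010[0]11B   read 0 → write 1, move -1, go to p0
p0 | 001[0]111B   read 0 → write 1, move -1, go to p0
p0 | 00[1]1111B   read 1 → write 0, move +1, go to p0
p0 | 000[1]111B   read 1 → write 0, move +1, go to p0
p0 | 0000[1]11B   read 1 → write 0, move +1, go to p0
p0 | 00000[1]1B   read 1 → write 0, move +1, go to p0
p0 | 000000[1]B   read 1 → write 0, move +1, go to p0
p0 | 0000000[B]
Cell 6 holds 0 when M halts.

0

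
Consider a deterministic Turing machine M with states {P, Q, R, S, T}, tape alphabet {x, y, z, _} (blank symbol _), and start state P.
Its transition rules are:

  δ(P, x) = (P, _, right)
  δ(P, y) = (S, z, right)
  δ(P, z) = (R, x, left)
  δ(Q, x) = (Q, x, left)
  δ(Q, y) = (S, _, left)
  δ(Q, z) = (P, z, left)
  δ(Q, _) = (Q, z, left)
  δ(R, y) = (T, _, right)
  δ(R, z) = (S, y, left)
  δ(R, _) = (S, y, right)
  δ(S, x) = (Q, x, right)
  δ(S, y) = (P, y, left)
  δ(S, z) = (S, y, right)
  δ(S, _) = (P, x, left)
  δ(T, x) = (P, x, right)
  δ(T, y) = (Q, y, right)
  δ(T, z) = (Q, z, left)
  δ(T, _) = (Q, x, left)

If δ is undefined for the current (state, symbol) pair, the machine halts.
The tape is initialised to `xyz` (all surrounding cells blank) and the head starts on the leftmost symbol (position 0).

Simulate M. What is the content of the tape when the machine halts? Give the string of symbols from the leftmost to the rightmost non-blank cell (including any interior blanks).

y_xxz

P | _[x]yz__   read x → write _, move right, go to P
P | __[y]z__   read y → write z, move right, go to S
S | __z[z]__   read z → write y, move right, go to S
S | __zy[_]_   read _ → write x, move left, go to P
P | __z[y]x_   read y → write z, move right, go to S
S | __zz[x]_   read x → write x, move right, go to Q
Q | __zzx[_]   read _ → write z, move left, go to Q
Q | __zz[x]z   read x → write x, move left, go to Q
Q | __z[z]xz   read z → write z, move left, go to P
P | __[z]zxz   read z → write x, move left, go to R
R | _[_]xzxz   read _ → write y, move right, go to S
S | _y[x]zxz   read x → write x, move right, go to Q
Q | _yx[z]xz   read z → write z, move left, go to P
P | _y[x]zxz   read x → write _, move right, go to P
P | _y_[z]xz   read z → write x, move left, go to R
R | _y[_]xxz   read _ → write y, move right, go to S
S | _yy[x]xz   read x → write x, move right, go to Q
Q | _yyx[x]z   read x → write x, move left, go to Q
Q | _yy[x]xz   read x → write x, move left, go to Q
Q | _y[y]xxz   read y → write _, move left, go to S
S | _[y]_xxz   read y → write y, move left, go to P
P | [_]y_xxz
The non-blank tape span at halt is y_xxz.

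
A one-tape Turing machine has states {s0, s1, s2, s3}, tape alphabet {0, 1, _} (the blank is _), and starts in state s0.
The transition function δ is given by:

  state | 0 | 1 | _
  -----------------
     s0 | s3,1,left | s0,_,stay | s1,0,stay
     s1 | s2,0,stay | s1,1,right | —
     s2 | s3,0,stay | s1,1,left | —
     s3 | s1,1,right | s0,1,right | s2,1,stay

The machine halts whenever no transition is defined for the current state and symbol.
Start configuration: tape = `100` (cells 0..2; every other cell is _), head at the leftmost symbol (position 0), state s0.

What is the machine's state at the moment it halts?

s1

state=s0 head=0 tape=[1]00_   (s0,1)→(s0,_,stay)
state=s0 head=0 tape=[_]00_   (s0,_)→(s1,0,stay)
state=s1 head=0 tape=[0]00_   (s1,0)→(s2,0,stay)
state=s2 head=0 tape=[0]00_   (s2,0)→(s3,0,stay)
state=s3 head=0 tape=[0]00_   (s3,0)→(s1,1,right)
state=s1 head=1 tape=1[0]0_   (s1,0)→(s2,0,stay)
state=s2 head=1 tape=1[0]0_   (s2,0)→(s3,0,stay)
state=s3 head=1 tape=1[0]0_   (s3,0)→(s1,1,right)
state=s1 head=2 tape=11[0]_   (s1,0)→(s2,0,stay)
state=s2 head=2 tape=11[0]_   (s2,0)→(s3,0,stay)
state=s3 head=2 tape=11[0]_   (s3,0)→(s1,1,right)
state=s1 head=3 tape=111[_]
No transition is defined for (s1, _); M halts in state s1.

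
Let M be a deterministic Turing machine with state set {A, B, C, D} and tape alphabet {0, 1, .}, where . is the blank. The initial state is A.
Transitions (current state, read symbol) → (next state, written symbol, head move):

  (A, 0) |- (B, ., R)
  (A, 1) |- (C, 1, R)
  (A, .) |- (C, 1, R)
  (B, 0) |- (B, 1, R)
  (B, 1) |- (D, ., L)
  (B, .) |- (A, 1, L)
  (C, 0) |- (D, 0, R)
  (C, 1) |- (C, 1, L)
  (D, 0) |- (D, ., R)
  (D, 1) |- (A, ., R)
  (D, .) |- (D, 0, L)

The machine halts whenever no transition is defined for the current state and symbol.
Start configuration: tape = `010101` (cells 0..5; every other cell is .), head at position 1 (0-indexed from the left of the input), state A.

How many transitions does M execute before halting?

25

A | 0[1]0101.   read 1 → write 1, move R, go to C
C | 01[0]101.   read 0 → write 0, move R, go to D
D | 010[1]01.   read 1 → write ., move R, go to A
A | 010.[0]1.   read 0 → write ., move R, go to B
B | 010..[1].   read 1 → write ., move L, go to D
D | 010.[.]..   read . → write 0, move L, go to D
D | 010[.]0..   read . → write 0, move L, go to D
D | 01[0]00..   read 0 → write ., move R, go to D
D | 01.[0]0..   read 0 → write ., move R, go to D
D | 01..[0]..   read 0 → write ., move R, go to D
D | 01...[.].   read . → write 0, move L, go to D
D | 01..[.]0.   read . → write 0, move L, go to D
D | 01.[.]00.   read . → write 0, move L, go to D
D | 01[.]000.   read . → write 0, move L, go to D
D | 0[1]0000.   read 1 → write ., move R, go to A
A | 0.[0]000.   read 0 → write ., move R, go to B
B | 0..[0]00.   read 0 → write 1, move R, go to B
B | 0..1[0]0.   read 0 → write 1, move R, go to B
B | 0..11[0].   read 0 → write 1, move R, go to B
B | 0..111[.]   read . → write 1, move L, go to A
A | 0..11[1]1   read 1 → write 1, move R, go to C
C | 0..111[1]   read 1 → write 1, move L, go to C
C | 0..11[1]1   read 1 → write 1, move L, go to C
C | 0..1[1]11   read 1 → write 1, move L, go to C
C | 0..[1]111   read 1 → write 1, move L, go to C
C | 0.[.]1111
M halts after 25 transitions.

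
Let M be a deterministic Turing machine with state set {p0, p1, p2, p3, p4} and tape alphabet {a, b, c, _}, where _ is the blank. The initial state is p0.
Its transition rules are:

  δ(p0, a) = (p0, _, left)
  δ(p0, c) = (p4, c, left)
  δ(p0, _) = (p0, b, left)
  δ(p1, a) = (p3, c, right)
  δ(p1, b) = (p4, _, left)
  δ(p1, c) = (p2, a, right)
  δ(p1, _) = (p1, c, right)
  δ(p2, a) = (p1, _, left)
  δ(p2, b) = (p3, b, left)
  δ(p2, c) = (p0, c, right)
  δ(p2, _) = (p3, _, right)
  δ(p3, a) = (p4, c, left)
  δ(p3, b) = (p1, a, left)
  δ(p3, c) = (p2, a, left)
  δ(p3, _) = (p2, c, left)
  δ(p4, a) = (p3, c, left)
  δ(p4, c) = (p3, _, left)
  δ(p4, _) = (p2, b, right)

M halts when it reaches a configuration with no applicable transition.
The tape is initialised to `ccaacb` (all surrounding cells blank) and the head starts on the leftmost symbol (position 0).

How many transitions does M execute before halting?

state=p0 head=0 tape=___[c]caacb   (p0,c)→(p4,c,left)
state=p4 head=-1 tape=__[_]ccaacb   (p4,_)→(p2,b,right)
state=p2 head=0 tape=__b[c]caacb   (p2,c)→(p0,c,right)
state=p0 head=1 tape=__bc[c]aacb   (p0,c)→(p4,c,left)
state=p4 head=0 tape=__b[c]caacb   (p4,c)→(p3,_,left)
state=p3 head=-1 tape=__[b]_caacb   (p3,b)→(p1,a,left)
state=p1 head=-2 tape=_[_]a_caacb   (p1,_)→(p1,c,right)
state=p1 head=-1 tape=_c[a]_caacb   (p1,a)→(p3,c,right)
state=p3 head=0 tape=_cc[_]caacb   (p3,_)→(p2,c,left)
state=p2 head=-1 tape=_c[c]ccaacb   (p2,c)→(p0,c,right)
state=p0 head=0 tape=_cc[c]caacb   (p0,c)→(p4,c,left)
state=p4 head=-1 tape=_c[c]ccaacb   (p4,c)→(p3,_,left)
state=p3 head=-2 tape=_[c]_ccaacb   (p3,c)→(p2,a,left)
state=p2 head=-3 tape=[_]a_ccaacb   (p2,_)→(p3,_,right)
state=p3 head=-2 tape=_[a]_ccaacb   (p3,a)→(p4,c,left)
state=p4 head=-3 tape=[_]c_ccaacb   (p4,_)→(p2,b,right)
state=p2 head=-2 tape=b[c]_ccaacb   (p2,c)→(p0,c,right)
state=p0 head=-1 tape=bc[_]ccaacb   (p0,_)→(p0,b,left)
state=p0 head=-2 tape=b[c]bccaacb   (p0,c)→(p4,c,left)
state=p4 head=-3 tape=[b]cbccaacb
M halts after 19 transitions.

19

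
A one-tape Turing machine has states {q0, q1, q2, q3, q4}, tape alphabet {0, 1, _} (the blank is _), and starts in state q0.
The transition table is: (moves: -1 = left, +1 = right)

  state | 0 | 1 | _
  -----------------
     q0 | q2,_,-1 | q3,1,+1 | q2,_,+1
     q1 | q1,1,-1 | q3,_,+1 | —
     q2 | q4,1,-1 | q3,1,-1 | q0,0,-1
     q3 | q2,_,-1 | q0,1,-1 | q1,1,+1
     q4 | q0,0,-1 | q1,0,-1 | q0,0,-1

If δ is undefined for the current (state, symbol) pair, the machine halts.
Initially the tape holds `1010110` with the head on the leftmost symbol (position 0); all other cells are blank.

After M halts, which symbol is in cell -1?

1

q0 | _[1]010110   read 1 → write 1, move +1, go to q3
q3 | _1[0]10110   read 0 → write _, move -1, go to q2
q2 | _[1]_10110   read 1 → write 1, move -1, go to q3
q3 | [_]1_10110   read _ → write 1, move +1, go to q1
q1 | 1[1]_10110   read 1 → write _, move +1, go to q3
q3 | 1_[_]10110   read _ → write 1, move +1, go to q1
q1 | 1_1[1]0110   read 1 → write _, move +1, go to q3
q3 | 1_1_[0]110   read 0 → write _, move -1, go to q2
q2 | 1_1[_]_110   read _ → write 0, move -1, go to q0
q0 | 1_[1]0_110   read 1 → write 1, move +1, go to q3
q3 | 1_1[0]_110   read 0 → write _, move -1, go to q2
q2 | 1_[1]__110   read 1 → write 1, move -1, go to q3
q3 | 1[_]1__110   read _ → write 1, move +1, go to q1
q1 | 11[1]__110   read 1 → write _, move +1, go to q3
q3 | 11_[_]_110   read _ → write 1, move +1, go to q1
q1 | 11_1[_]110
Cell -1 holds 1 when M halts.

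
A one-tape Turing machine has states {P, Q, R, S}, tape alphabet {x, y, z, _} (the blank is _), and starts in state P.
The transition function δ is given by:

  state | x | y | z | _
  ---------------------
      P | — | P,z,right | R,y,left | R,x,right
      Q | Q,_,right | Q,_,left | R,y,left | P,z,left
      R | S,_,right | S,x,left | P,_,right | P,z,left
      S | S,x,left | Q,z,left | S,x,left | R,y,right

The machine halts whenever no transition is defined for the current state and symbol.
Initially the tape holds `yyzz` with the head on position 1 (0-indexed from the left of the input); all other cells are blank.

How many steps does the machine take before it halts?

9

state=P head=1 tape=y[y]zz__   (P,y)→(P,z,right)
state=P head=2 tape=yz[z]z__   (P,z)→(R,y,left)
state=R head=1 tape=y[z]yz__   (R,z)→(P,_,right)
state=P head=2 tape=y_[y]z__   (P,y)→(P,z,right)
state=P head=3 tape=y_z[z]__   (P,z)→(R,y,left)
state=R head=2 tape=y_[z]y__   (R,z)→(P,_,right)
state=P head=3 tape=y__[y]__   (P,y)→(P,z,right)
state=P head=4 tape=y__z[_]_   (P,_)→(R,x,right)
state=R head=5 tape=y__zx[_]   (R,_)→(P,z,left)
state=P head=4 tape=y__z[x]z
M halts after 9 transitions.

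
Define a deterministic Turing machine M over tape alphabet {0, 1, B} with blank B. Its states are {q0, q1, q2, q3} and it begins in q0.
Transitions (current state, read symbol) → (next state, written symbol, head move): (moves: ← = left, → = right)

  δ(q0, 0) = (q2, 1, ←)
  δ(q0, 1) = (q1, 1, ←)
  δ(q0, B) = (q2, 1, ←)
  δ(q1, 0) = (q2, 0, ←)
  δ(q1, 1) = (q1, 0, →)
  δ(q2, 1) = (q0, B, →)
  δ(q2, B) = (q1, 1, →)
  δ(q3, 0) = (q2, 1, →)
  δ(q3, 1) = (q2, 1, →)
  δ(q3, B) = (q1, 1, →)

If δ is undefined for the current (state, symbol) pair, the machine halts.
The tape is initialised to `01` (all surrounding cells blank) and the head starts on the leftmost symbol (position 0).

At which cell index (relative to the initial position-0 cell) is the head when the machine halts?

q0 | B[0]1B   read 0 → write 1, move ←, go to q2
q2 | [B]11B   read B → write 1, move →, go to q1
q1 | 1[1]1B   read 1 → write 0, move →, go to q1
q1 | 10[1]B   read 1 → write 0, move →, go to q1
q1 | 100[B]
At halt the head is at cell 2.

2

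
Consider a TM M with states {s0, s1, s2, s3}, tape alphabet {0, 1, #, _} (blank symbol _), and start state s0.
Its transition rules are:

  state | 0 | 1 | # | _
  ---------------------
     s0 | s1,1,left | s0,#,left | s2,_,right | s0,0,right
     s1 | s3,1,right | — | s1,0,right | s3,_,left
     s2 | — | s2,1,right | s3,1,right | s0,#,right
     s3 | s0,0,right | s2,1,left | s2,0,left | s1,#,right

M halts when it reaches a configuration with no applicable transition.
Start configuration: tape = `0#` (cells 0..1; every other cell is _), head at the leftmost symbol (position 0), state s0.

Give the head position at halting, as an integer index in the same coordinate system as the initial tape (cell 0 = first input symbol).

-2

state=s0 head=0 tape=___[0]#   (s0,0)→(s1,1,left)
state=s1 head=-1 tape=__[_]1#   (s1,_)→(s3,_,left)
state=s3 head=-2 tape=_[_]_1#   (s3,_)→(s1,#,right)
state=s1 head=-1 tape=_#[_]1#   (s1,_)→(s3,_,left)
state=s3 head=-2 tape=_[#]_1#   (s3,#)→(s2,0,left)
state=s2 head=-3 tape=[_]0_1#   (s2,_)→(s0,#,right)
state=s0 head=-2 tape=#[0]_1#   (s0,0)→(s1,1,left)
state=s1 head=-3 tape=[#]1_1#   (s1,#)→(s1,0,right)
state=s1 head=-2 tape=0[1]_1#
At halt the head is at cell -2.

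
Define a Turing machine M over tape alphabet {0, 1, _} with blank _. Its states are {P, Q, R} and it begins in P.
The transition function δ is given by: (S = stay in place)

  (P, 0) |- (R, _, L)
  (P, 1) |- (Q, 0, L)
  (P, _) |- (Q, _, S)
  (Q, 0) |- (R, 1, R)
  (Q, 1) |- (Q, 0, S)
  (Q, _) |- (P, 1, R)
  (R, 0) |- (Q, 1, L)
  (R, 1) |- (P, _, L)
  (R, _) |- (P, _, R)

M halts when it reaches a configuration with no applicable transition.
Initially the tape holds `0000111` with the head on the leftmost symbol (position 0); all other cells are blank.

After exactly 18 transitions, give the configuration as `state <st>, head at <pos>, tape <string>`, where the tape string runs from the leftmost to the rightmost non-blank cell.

state Q, head at -1, tape 11__0111

P | _[0]000111   read 0 → write _, move L, go to R
R | [_]_000111   read _ → write _, move R, go to P
P | _[_]000111   read _ → write _, move S, go to Q
Q | _[_]000111   read _ → write 1, move R, go to P
P | _1[0]00111   read 0 → write _, move L, go to R
R | _[1]_00111   read 1 → write _, move L, go to P
P | [_]__00111   read _ → write _, move S, go to Q
Q | [_]__00111   read _ → write 1, move R, go to P
P | 1[_]_00111   read _ → write _, move S, go to Q
Q | 1[_]_00111   read _ → write 1, move R, go to P
P | 11[_]00111   read _ → write _, move S, go to Q
Q | 11[_]00111   read _ → write 1, move R, go to P
P | 111[0]0111   read 0 → write _, move L, go to R
R | 11[1]_0111   read 1 → write _, move L, go to P
P | 1[1]__0111   read 1 → write 0, move L, go to Q
Q | [1]0__0111   read 1 → write 0, move S, go to Q
Q | [0]0__0111   read 0 → write 1, move R, go to R
R | 1[0]__0111   read 0 → write 1, move L, go to Q
Q | [1]1__0111
After 18 steps: state Q, head at -1, tape 11__0111.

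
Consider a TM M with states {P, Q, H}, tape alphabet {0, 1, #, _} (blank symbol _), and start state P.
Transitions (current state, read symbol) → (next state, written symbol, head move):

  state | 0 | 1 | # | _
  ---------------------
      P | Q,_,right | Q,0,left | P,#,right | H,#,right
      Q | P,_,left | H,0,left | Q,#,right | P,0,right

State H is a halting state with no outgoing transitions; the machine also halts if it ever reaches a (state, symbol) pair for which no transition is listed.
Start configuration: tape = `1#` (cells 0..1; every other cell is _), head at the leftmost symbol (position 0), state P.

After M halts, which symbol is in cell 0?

state=P head=0 tape=_[1]#___   (P,1)→(Q,0,left)
state=Q head=-1 tape=[_]0#___   (Q,_)→(P,0,right)
state=P head=0 tape=0[0]#___   (P,0)→(Q,_,right)
state=Q head=1 tape=0_[#]___   (Q,#)→(Q,#,right)
state=Q head=2 tape=0_#[_]__   (Q,_)→(P,0,right)
state=P head=3 tape=0_#0[_]_   (P,_)→(H,#,right)
state=H head=4 tape=0_#0#[_]
Cell 0 holds _ when M halts.

_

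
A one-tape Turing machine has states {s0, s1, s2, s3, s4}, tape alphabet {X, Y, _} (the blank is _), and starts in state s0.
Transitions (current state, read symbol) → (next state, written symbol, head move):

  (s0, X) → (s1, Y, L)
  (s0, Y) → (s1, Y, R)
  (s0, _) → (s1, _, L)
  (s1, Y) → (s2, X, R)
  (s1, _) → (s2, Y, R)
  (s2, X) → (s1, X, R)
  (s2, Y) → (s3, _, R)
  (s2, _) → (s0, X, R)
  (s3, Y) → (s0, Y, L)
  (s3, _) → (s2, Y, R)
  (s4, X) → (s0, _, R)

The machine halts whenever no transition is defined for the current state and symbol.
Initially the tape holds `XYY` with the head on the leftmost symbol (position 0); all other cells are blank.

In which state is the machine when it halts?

state=s0 head=0 tape=_[X]YY__   (s0,X)→(s1,Y,L)
state=s1 head=-1 tape=[_]YYY__   (s1,_)→(s2,Y,R)
state=s2 head=0 tape=Y[Y]YY__   (s2,Y)→(s3,_,R)
state=s3 head=1 tape=Y_[Y]Y__   (s3,Y)→(s0,Y,L)
state=s0 head=0 tape=Y[_]YY__   (s0,_)→(s1,_,L)
state=s1 head=-1 tape=[Y]_YY__   (s1,Y)→(s2,X,R)
state=s2 head=0 tape=X[_]YY__   (s2,_)→(s0,X,R)
state=s0 head=1 tape=XX[Y]Y__   (s0,Y)→(s1,Y,R)
state=s1 head=2 tape=XXY[Y]__   (s1,Y)→(s2,X,R)
state=s2 head=3 tape=XXYX[_]_   (s2,_)→(s0,X,R)
state=s0 head=4 tape=XXYXX[_]   (s0,_)→(s1,_,L)
state=s1 head=3 tape=XXYX[X]_
No transition is defined for (s1, X); M halts in state s1.

s1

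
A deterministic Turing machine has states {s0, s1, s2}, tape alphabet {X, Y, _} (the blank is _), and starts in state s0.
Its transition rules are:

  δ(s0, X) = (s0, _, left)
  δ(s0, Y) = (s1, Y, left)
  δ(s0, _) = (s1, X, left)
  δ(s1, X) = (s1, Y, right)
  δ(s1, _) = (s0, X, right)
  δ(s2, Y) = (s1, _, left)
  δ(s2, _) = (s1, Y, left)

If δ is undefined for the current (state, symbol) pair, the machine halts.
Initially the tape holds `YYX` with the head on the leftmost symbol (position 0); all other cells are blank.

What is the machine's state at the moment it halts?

state=s0 head=0 tape=_[Y]YX   (s0,Y)→(s1,Y,left)
state=s1 head=-1 tape=[_]YYX   (s1,_)→(s0,X,right)
state=s0 head=0 tape=X[Y]YX   (s0,Y)→(s1,Y,left)
state=s1 head=-1 tape=[X]YYX   (s1,X)→(s1,Y,right)
state=s1 head=0 tape=Y[Y]YX
No transition is defined for (s1, Y); M halts in state s1.

s1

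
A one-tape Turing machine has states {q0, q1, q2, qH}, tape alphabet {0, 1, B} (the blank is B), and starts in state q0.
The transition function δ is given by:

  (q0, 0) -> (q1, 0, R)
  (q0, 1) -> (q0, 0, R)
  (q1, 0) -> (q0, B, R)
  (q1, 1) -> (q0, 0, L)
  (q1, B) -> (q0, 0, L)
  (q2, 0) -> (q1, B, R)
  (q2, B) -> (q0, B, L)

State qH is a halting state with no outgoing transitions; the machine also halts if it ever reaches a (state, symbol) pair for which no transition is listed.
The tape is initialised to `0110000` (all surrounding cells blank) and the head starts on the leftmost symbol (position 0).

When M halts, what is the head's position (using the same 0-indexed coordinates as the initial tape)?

q0 | [0]110000B   read 0 → write 0, move R, go to q1
q1 | 0[1]10000B   read 1 → write 0, move L, go to q0
q0 | [0]010000B   read 0 → write 0, move R, go to q1
q1 | 0[0]10000B   read 0 → write B, move R, go to q0
q0 | 0B[1]0000B   read 1 → write 0, move R, go to q0
q0 | 0B0[0]000B   read 0 → write 0, move R, go to q1
q1 | 0B00[0]00B   read 0 → write B, move R, go to q0
q0 | 0B00B[0]0B   read 0 → write 0, move R, go to q1
q1 | 0B00B0[0]B   read 0 → write B, move R, go to q0
q0 | 0B00B0B[B]
At halt the head is at cell 7.

7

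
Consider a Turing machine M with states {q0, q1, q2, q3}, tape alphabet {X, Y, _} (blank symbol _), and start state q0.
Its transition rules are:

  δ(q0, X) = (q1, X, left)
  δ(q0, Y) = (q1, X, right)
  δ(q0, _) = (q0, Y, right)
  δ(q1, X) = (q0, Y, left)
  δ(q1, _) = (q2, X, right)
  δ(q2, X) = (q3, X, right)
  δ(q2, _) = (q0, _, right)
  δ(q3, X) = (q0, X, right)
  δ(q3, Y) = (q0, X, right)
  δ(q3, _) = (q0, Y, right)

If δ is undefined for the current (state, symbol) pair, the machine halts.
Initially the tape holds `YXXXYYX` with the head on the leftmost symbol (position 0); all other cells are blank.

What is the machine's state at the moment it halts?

state=q0 head=0 tape=__[Y]XXXYYX   (q0,Y)→(q1,X,right)
state=q1 head=1 tape=__X[X]XXYYX   (q1,X)→(q0,Y,left)
state=q0 head=0 tape=__[X]YXXYYX   (q0,X)→(q1,X,left)
state=q1 head=-1 tape=_[_]XYXXYYX   (q1,_)→(q2,X,right)
state=q2 head=0 tape=_X[X]YXXYYX   (q2,X)→(q3,X,right)
state=q3 head=1 tape=_XX[Y]XXYYX   (q3,Y)→(q0,X,right)
state=q0 head=2 tape=_XXX[X]XYYX   (q0,X)→(q1,X,left)
state=q1 head=1 tape=_XX[X]XXYYX   (q1,X)→(q0,Y,left)
state=q0 head=0 tape=_X[X]YXXYYX   (q0,X)→(q1,X,left)
state=q1 head=-1 tape=_[X]XYXXYYX   (q1,X)→(q0,Y,left)
state=q0 head=-2 tape=[_]YXYXXYYX   (q0,_)→(q0,Y,right)
state=q0 head=-1 tape=Y[Y]XYXXYYX   (q0,Y)→(q1,X,right)
state=q1 head=0 tape=YX[X]YXXYYX   (q1,X)→(q0,Y,left)
state=q0 head=-1 tape=Y[X]YYXXYYX   (q0,X)→(q1,X,left)
state=q1 head=-2 tape=[Y]XYYXXYYX
No transition is defined for (q1, Y); M halts in state q1.

q1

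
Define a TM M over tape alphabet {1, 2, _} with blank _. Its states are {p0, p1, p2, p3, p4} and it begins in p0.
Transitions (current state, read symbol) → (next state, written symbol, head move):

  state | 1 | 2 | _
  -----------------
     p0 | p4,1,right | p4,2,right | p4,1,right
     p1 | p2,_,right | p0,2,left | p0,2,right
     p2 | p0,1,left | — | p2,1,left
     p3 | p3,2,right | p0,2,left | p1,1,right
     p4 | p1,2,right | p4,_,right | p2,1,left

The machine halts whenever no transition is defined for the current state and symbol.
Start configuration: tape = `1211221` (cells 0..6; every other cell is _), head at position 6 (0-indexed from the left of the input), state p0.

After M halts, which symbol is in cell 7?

p0 | 121122[1]__   read 1 → write 1, move right, go to p4
p4 | 1211221[_]_   read _ → write 1, move left, go to p2
p2 | 121122[1]1_   read 1 → write 1, move left, go to p0
p0 | 12112[2]11_   read 2 → write 2, move right, go to p4
p4 | 121122[1]1_   read 1 → write 2, move right, go to p1
p1 | 1211222[1]_   read 1 → write _, move right, go to p2
p2 | 1211222_[_]   read _ → write 1, move left, go to p2
p2 | 1211222[_]1   read _ → write 1, move left, go to p2
p2 | 121122[2]11
Cell 7 holds 1 when M halts.

1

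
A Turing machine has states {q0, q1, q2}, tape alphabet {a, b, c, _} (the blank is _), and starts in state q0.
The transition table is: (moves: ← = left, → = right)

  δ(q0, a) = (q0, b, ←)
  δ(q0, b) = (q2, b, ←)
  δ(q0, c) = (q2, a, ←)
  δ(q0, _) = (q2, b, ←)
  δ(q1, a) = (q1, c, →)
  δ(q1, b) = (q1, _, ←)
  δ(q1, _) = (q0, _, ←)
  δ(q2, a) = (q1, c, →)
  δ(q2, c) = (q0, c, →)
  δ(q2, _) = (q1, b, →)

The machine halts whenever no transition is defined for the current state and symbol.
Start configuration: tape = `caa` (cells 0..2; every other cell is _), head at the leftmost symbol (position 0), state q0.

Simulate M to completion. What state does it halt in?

q2

state=q0 head=0 tape=_[c]aa_   (q0,c)→(q2,a,←)
state=q2 head=-1 tape=[_]aaa_   (q2,_)→(q1,b,→)
state=q1 head=0 tape=b[a]aa_   (q1,a)→(q1,c,→)
state=q1 head=1 tape=bc[a]a_   (q1,a)→(q1,c,→)
state=q1 head=2 tape=bcc[a]_   (q1,a)→(q1,c,→)
state=q1 head=3 tape=bccc[_]   (q1,_)→(q0,_,←)
state=q0 head=2 tape=bcc[c]_   (q0,c)→(q2,a,←)
state=q2 head=1 tape=bc[c]a_   (q2,c)→(q0,c,→)
state=q0 head=2 tape=bcc[a]_   (q0,a)→(q0,b,←)
state=q0 head=1 tape=bc[c]b_   (q0,c)→(q2,a,←)
state=q2 head=0 tape=b[c]ab_   (q2,c)→(q0,c,→)
state=q0 head=1 tape=bc[a]b_   (q0,a)→(q0,b,←)
state=q0 head=0 tape=b[c]bb_   (q0,c)→(q2,a,←)
state=q2 head=-1 tape=[b]abb_
No transition is defined for (q2, b); M halts in state q2.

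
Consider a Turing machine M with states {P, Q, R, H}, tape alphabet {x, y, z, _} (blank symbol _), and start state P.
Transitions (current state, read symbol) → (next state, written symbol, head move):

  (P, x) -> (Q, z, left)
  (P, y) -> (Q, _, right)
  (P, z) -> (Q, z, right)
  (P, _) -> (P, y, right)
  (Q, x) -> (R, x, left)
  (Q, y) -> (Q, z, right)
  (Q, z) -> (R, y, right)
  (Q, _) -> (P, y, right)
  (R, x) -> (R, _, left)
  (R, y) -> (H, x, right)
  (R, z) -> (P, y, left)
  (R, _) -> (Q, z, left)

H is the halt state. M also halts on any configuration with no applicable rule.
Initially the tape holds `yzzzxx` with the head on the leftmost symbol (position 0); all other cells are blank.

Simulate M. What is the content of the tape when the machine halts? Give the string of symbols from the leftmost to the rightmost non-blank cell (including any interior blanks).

state=P head=0 tape=[y]zzzxx   (P,y)→(Q,_,right)
state=Q head=1 tape=_[z]zzxx   (Q,z)→(R,y,right)
state=R head=2 tape=_y[z]zxx   (R,z)→(P,y,left)
state=P head=1 tape=_[y]yzxx   (P,y)→(Q,_,right)
state=Q head=2 tape=__[y]zxx   (Q,y)→(Q,z,right)
state=Q head=3 tape=__z[z]xx   (Q,z)→(R,y,right)
state=R head=4 tape=__zy[x]x   (R,x)→(R,_,left)
state=R head=3 tape=__z[y]_x   (R,y)→(H,x,right)
state=H head=4 tape=__zx[_]x
The non-blank tape span at halt is zx_x.

zx_x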